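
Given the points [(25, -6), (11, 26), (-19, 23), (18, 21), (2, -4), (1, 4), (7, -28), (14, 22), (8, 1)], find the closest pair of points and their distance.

Computing all pairwise distances among 9 points:

d((25, -6), (11, 26)) = 34.9285
d((25, -6), (-19, 23)) = 52.6972
d((25, -6), (18, 21)) = 27.8927
d((25, -6), (2, -4)) = 23.0868
d((25, -6), (1, 4)) = 26.0
d((25, -6), (7, -28)) = 28.4253
d((25, -6), (14, 22)) = 30.0832
d((25, -6), (8, 1)) = 18.3848
d((11, 26), (-19, 23)) = 30.1496
d((11, 26), (18, 21)) = 8.6023
d((11, 26), (2, -4)) = 31.3209
d((11, 26), (1, 4)) = 24.1661
d((11, 26), (7, -28)) = 54.1479
d((11, 26), (14, 22)) = 5.0
d((11, 26), (8, 1)) = 25.1794
d((-19, 23), (18, 21)) = 37.054
d((-19, 23), (2, -4)) = 34.2053
d((-19, 23), (1, 4)) = 27.5862
d((-19, 23), (7, -28)) = 57.2451
d((-19, 23), (14, 22)) = 33.0151
d((-19, 23), (8, 1)) = 34.8281
d((18, 21), (2, -4)) = 29.6816
d((18, 21), (1, 4)) = 24.0416
d((18, 21), (7, -28)) = 50.2195
d((18, 21), (14, 22)) = 4.1231 <-- minimum
d((18, 21), (8, 1)) = 22.3607
d((2, -4), (1, 4)) = 8.0623
d((2, -4), (7, -28)) = 24.5153
d((2, -4), (14, 22)) = 28.6356
d((2, -4), (8, 1)) = 7.8102
d((1, 4), (7, -28)) = 32.5576
d((1, 4), (14, 22)) = 22.2036
d((1, 4), (8, 1)) = 7.6158
d((7, -28), (14, 22)) = 50.4876
d((7, -28), (8, 1)) = 29.0172
d((14, 22), (8, 1)) = 21.8403

Closest pair: (18, 21) and (14, 22) with distance 4.1231

The closest pair is (18, 21) and (14, 22) with Euclidean distance 4.1231. For 9 points, brute-force pairwise comparison is shown above. For large n, the divide-and-conquer algorithm (sort by x, recurse on halves, check the dividing strip) achieves O(n log n).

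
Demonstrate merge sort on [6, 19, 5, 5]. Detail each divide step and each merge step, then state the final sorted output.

Merge sort trace:

Split: [6, 19, 5, 5] -> [6, 19] and [5, 5]
  Split: [6, 19] -> [6] and [19]
  Merge: [6] + [19] -> [6, 19]
  Split: [5, 5] -> [5] and [5]
  Merge: [5] + [5] -> [5, 5]
Merge: [6, 19] + [5, 5] -> [5, 5, 6, 19]

Final sorted array: [5, 5, 6, 19]

The merge sort proceeds by recursively splitting the array and merging sorted halves.
After all merges, the sorted array is [5, 5, 6, 19].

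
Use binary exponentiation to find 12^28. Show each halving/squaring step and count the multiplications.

Computing 12^28 by squaring (build up from 12^1; each line after the first costs one multiplication):

12^1 = 12
12^2 = (12^1)^2 = 12^2 = 144
12^3 = 12 * 12^2 = 12 * 144 = 1728
12^6 = (12^3)^2 = 1728^2 = 2985984
12^7 = 12 * 12^6 = 12 * 2985984 = 35831808
12^14 = (12^7)^2 = 35831808^2 = 1283918464548864
12^28 = (12^14)^2 = 1283918464548864^2 = 1648446623609512543951043690496

Result: 1648446623609512543951043690496
Multiplications needed: 6 (6 lines after 12^1)

12^28 = 1648446623609512543951043690496. Using exponentiation by squaring, this requires 6 multiplications. The key idea: if the exponent is even, square the half-power; if odd, multiply by the base once.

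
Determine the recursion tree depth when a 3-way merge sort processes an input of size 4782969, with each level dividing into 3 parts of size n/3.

For divide and conquer with division factor 3:

Problem sizes at each level:
Level 0: 4782969
Level 1: 1594323
Level 2: 531441
Level 3: 177147
Level 4: 59049
Level 5: 19683
Level 6: 6561
Level 7: 2187
Level 8: 729
Level 9: 243
Level 10: 81
Level 11: 27
Level 12: 9
Level 13: 3
Level 14: 1

The root is level 0 and the size-1 base case is level 14 (the tree spans levels 0 through 14, i.e. 15 levels counting the root), so the depth is the number of divisions: log_3(4782969) = 14

The recursion tree depth is log_3(4782969) = 14. At each level, the problem size is divided by 3, so it takes 14 divisions to reduce to a base case of size 1. The algorithm makes 3 recursive calls at each level.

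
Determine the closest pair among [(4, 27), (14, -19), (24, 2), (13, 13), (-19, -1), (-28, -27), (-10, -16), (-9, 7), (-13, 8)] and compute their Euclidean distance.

Computing all pairwise distances among 9 points:

d((4, 27), (14, -19)) = 47.0744
d((4, 27), (24, 2)) = 32.0156
d((4, 27), (13, 13)) = 16.6433
d((4, 27), (-19, -1)) = 36.2353
d((4, 27), (-28, -27)) = 62.7694
d((4, 27), (-10, -16)) = 45.2217
d((4, 27), (-9, 7)) = 23.8537
d((4, 27), (-13, 8)) = 25.4951
d((14, -19), (24, 2)) = 23.2594
d((14, -19), (13, 13)) = 32.0156
d((14, -19), (-19, -1)) = 37.5899
d((14, -19), (-28, -27)) = 42.7551
d((14, -19), (-10, -16)) = 24.1868
d((14, -19), (-9, 7)) = 34.7131
d((14, -19), (-13, 8)) = 38.1838
d((24, 2), (13, 13)) = 15.5563
d((24, 2), (-19, -1)) = 43.1045
d((24, 2), (-28, -27)) = 59.5399
d((24, 2), (-10, -16)) = 38.4708
d((24, 2), (-9, 7)) = 33.3766
d((24, 2), (-13, 8)) = 37.4833
d((13, 13), (-19, -1)) = 34.9285
d((13, 13), (-28, -27)) = 57.28
d((13, 13), (-10, -16)) = 37.0135
d((13, 13), (-9, 7)) = 22.8035
d((13, 13), (-13, 8)) = 26.4764
d((-19, -1), (-28, -27)) = 27.5136
d((-19, -1), (-10, -16)) = 17.4929
d((-19, -1), (-9, 7)) = 12.8062
d((-19, -1), (-13, 8)) = 10.8167
d((-28, -27), (-10, -16)) = 21.095
d((-28, -27), (-9, 7)) = 38.9487
d((-28, -27), (-13, 8)) = 38.0789
d((-10, -16), (-9, 7)) = 23.0217
d((-10, -16), (-13, 8)) = 24.1868
d((-9, 7), (-13, 8)) = 4.1231 <-- minimum

Closest pair: (-9, 7) and (-13, 8) with distance 4.1231

The closest pair is (-9, 7) and (-13, 8) with Euclidean distance 4.1231. For 9 points, brute-force pairwise comparison is shown above. For large n, the divide-and-conquer algorithm (sort by x, recurse on halves, check the dividing strip) achieves O(n log n).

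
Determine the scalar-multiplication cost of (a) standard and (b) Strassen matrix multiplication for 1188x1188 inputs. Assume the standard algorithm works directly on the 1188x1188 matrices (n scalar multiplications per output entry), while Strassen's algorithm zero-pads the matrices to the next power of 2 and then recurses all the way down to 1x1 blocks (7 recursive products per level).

Matrix multiplication for 1188x1188 matrices:

Strassen's algorithm requires power-of-2 dimensions. Pad 1188x1188 to 2048x2048 (next power of 2).

Standard algorithm: 1188^3 = 1676676672 multiplications
Strassen's algorithm: 7^(log2(2048)) = 7^11 = 1977326743 multiplications
Difference: 1676676672 - 1977326743 = -300650071 (Strassen uses MORE here due to padding overhead — for small or just-over-power-of-2 n, padding can outweigh the per-level savings)

Standard: 1676676672 multiplications (1188^3). Strassen: 1977326743 multiplications (7^11, after padding to 2048x2048). Strassen reduces 8 recursive multiplications to 7 at each level.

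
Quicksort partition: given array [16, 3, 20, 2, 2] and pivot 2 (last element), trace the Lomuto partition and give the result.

Lomuto partition with pivot = 2:

Initial array: [16, 3, 20, 2, 2]

arr[0]=16 > 2: no swap
arr[1]=3 > 2: no swap
arr[2]=20 > 2: no swap
arr[3]=2 <= 2: swap with position 0, array becomes [2, 3, 20, 16, 2]

Place pivot at position 1: [2, 2, 20, 16, 3]
Pivot position: 1

After partitioning with pivot 2, the array becomes [2, 2, 20, 16, 3]. The pivot is placed at index 1. All elements to the left of the pivot are <= 2, and all elements to the right are > 2.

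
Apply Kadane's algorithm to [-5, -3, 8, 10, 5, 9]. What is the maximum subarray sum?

Using Kadane's algorithm on [-5, -3, 8, 10, 5, 9]:

Scanning through the array:
Position 1 (value -3): max_ending_here = -3, max_so_far = -3
Position 2 (value 8): max_ending_here = 8, max_so_far = 8
Position 3 (value 10): max_ending_here = 18, max_so_far = 18
Position 4 (value 5): max_ending_here = 23, max_so_far = 23
Position 5 (value 9): max_ending_here = 32, max_so_far = 32

Maximum subarray: [8, 10, 5, 9]
Maximum sum: 32

The maximum subarray is [8, 10, 5, 9] with sum 32. This subarray runs from index 2 to index 5.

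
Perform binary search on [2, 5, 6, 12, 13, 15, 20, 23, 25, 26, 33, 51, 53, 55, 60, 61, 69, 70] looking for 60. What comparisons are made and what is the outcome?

Binary search for 60 in [2, 5, 6, 12, 13, 15, 20, 23, 25, 26, 33, 51, 53, 55, 60, 61, 69, 70]:

lo=0, hi=17, mid=8, arr[mid]=25 -> 25 < 60, search right half
lo=9, hi=17, mid=13, arr[mid]=55 -> 55 < 60, search right half
lo=14, hi=17, mid=15, arr[mid]=61 -> 61 > 60, search left half
lo=14, hi=14, mid=14, arr[mid]=60 -> Found target at index 14!

Binary search finds 60 at index 14 after 4 comparisons. The search repeatedly halves the search space by comparing with the middle element.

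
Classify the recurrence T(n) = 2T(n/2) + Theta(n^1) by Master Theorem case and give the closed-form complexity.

Master Theorem for T(n) = 2T(n/2) + O(n^1):

a = 2, b = 2, c = 1
log_b(a) = log_2(2) = 1.0000

Case 2: c = 1 = log_2(2) = 1.0000
T(n) = O(n^1 log n) = O(n log n)

For T(n) = 2T(n/2) + O(n^1): log_2(2) = 1.0000. This is Case 2 of the Master Theorem (c = log_b(a), equal work at all levels), giving O(n log n).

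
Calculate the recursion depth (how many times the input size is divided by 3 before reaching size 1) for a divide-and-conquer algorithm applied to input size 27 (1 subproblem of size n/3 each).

For divide and conquer with division factor 3:

Problem sizes at each level:
Level 0: 27
Level 1: 9
Level 2: 3
Level 3: 1

The root is level 0 and the size-1 base case is level 3 (the tree spans levels 0 through 3, i.e. 4 levels counting the root), so the depth is the number of divisions: log_3(27) = 3

The recursion tree depth is log_3(27) = 3. At each level, the problem size is divided by 3, so it takes 3 divisions to reduce to a base case of size 1. The algorithm makes 1 recursive call at each level.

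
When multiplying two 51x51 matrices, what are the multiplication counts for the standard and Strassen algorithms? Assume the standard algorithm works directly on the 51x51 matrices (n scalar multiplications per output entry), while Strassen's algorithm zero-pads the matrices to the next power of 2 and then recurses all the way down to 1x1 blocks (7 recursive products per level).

Matrix multiplication for 51x51 matrices:

Strassen's algorithm requires power-of-2 dimensions. Pad 51x51 to 64x64 (next power of 2).

Standard algorithm: 51^3 = 132651 multiplications
Strassen's algorithm: 7^(log2(64)) = 7^6 = 117649 multiplications
Savings: 132651 - 117649 = 15002 multiplications

Standard: 132651 multiplications (51^3). Strassen: 117649 multiplications (7^6, after padding to 64x64). Strassen reduces 8 recursive multiplications to 7 at each level.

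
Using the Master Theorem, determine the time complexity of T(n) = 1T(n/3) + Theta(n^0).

Master Theorem for T(n) = 1T(n/3) + O(n^0):

a = 1, b = 3, c = 0
log_b(a) = log_3(1) = 0.0000

Case 2: c = 0 = log_3(1) = 0.0000
T(n) = O(n^0 log n) = O(log n)

For T(n) = 1T(n/3) + O(n^0): log_3(1) = 0.0000. This is Case 2 of the Master Theorem (c = log_b(a), equal work at all levels), giving O(log n).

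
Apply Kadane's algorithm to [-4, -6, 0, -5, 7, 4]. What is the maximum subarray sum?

Using Kadane's algorithm on [-4, -6, 0, -5, 7, 4]:

Scanning through the array:
Position 1 (value -6): max_ending_here = -6, max_so_far = -4
Position 2 (value 0): max_ending_here = 0, max_so_far = 0
Position 3 (value -5): max_ending_here = -5, max_so_far = 0
Position 4 (value 7): max_ending_here = 7, max_so_far = 7
Position 5 (value 4): max_ending_here = 11, max_so_far = 11

Maximum subarray: [7, 4]
Maximum sum: 11

The maximum subarray is [7, 4] with sum 11. This subarray runs from index 4 to index 5.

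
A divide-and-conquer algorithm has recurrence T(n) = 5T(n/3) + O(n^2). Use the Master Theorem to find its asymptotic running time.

Master Theorem for T(n) = 5T(n/3) + O(n^2):

a = 5, b = 3, c = 2
log_b(a) = log_3(5) = 1.4650

Case 3: c = 2 > log_3(5) = 1.4650
T(n) = O(n^2) = O(n^2)

For T(n) = 5T(n/3) + O(n^2): log_3(5) = 1.4650. This is Case 3 of the Master Theorem (c > log_b(a), work dominated by root), giving O(n^2).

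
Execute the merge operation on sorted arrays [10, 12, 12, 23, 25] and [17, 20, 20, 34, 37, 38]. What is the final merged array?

Merging process:

Compare 10 vs 17: take 10 from left. Merged: [10]
Compare 12 vs 17: take 12 from left. Merged: [10, 12]
Compare 12 vs 17: take 12 from left. Merged: [10, 12, 12]
Compare 23 vs 17: take 17 from right. Merged: [10, 12, 12, 17]
Compare 23 vs 20: take 20 from right. Merged: [10, 12, 12, 17, 20]
Compare 23 vs 20: take 20 from right. Merged: [10, 12, 12, 17, 20, 20]
Compare 23 vs 34: take 23 from left. Merged: [10, 12, 12, 17, 20, 20, 23]
Compare 25 vs 34: take 25 from left. Merged: [10, 12, 12, 17, 20, 20, 23, 25]
Append remaining from right: [34, 37, 38]. Merged: [10, 12, 12, 17, 20, 20, 23, 25, 34, 37, 38]

Final merged array: [10, 12, 12, 17, 20, 20, 23, 25, 34, 37, 38]
Total comparisons: 8

The merged array is [10, 12, 12, 17, 20, 20, 23, 25, 34, 37, 38], requiring 8 comparisons. The merge step runs in O(n) time where n is the total number of elements.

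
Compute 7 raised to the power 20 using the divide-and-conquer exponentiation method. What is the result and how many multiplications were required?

Computing 7^20 by squaring (build up from 7^1; each line after the first costs one multiplication):

7^1 = 7
7^2 = (7^1)^2 = 7^2 = 49
7^4 = (7^2)^2 = 49^2 = 2401
7^5 = 7 * 7^4 = 7 * 2401 = 16807
7^10 = (7^5)^2 = 16807^2 = 282475249
7^20 = (7^10)^2 = 282475249^2 = 79792266297612001

Result: 79792266297612001
Multiplications needed: 5 (5 lines after 7^1)

7^20 = 79792266297612001. Using exponentiation by squaring, this requires 5 multiplications. The key idea: if the exponent is even, square the half-power; if odd, multiply by the base once.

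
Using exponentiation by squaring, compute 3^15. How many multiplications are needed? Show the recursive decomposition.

Computing 3^15 by squaring (build up from 3^1; each line after the first costs one multiplication):

3^1 = 3
3^2 = (3^1)^2 = 3^2 = 9
3^3 = 3 * 3^2 = 3 * 9 = 27
3^6 = (3^3)^2 = 27^2 = 729
3^7 = 3 * 3^6 = 3 * 729 = 2187
3^14 = (3^7)^2 = 2187^2 = 4782969
3^15 = 3 * 3^14 = 3 * 4782969 = 14348907

Result: 14348907
Multiplications needed: 6 (6 lines after 3^1)

3^15 = 14348907. Using exponentiation by squaring, this requires 6 multiplications. The key idea: if the exponent is even, square the half-power; if odd, multiply by the base once.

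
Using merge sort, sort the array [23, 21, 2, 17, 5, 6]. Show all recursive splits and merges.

Merge sort trace:

Split: [23, 21, 2, 17, 5, 6] -> [23, 21, 2] and [17, 5, 6]
  Split: [23, 21, 2] -> [23] and [21, 2]
    Split: [21, 2] -> [21] and [2]
    Merge: [21] + [2] -> [2, 21]
  Merge: [23] + [2, 21] -> [2, 21, 23]
  Split: [17, 5, 6] -> [17] and [5, 6]
    Split: [5, 6] -> [5] and [6]
    Merge: [5] + [6] -> [5, 6]
  Merge: [17] + [5, 6] -> [5, 6, 17]
Merge: [2, 21, 23] + [5, 6, 17] -> [2, 5, 6, 17, 21, 23]

Final sorted array: [2, 5, 6, 17, 21, 23]

The merge sort proceeds by recursively splitting the array and merging sorted halves.
After all merges, the sorted array is [2, 5, 6, 17, 21, 23].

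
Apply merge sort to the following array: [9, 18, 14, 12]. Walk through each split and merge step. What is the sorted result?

Merge sort trace:

Split: [9, 18, 14, 12] -> [9, 18] and [14, 12]
  Split: [9, 18] -> [9] and [18]
  Merge: [9] + [18] -> [9, 18]
  Split: [14, 12] -> [14] and [12]
  Merge: [14] + [12] -> [12, 14]
Merge: [9, 18] + [12, 14] -> [9, 12, 14, 18]

Final sorted array: [9, 12, 14, 18]

The merge sort proceeds by recursively splitting the array and merging sorted halves.
After all merges, the sorted array is [9, 12, 14, 18].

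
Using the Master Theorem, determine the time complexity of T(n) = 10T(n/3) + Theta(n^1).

Master Theorem for T(n) = 10T(n/3) + O(n^1):

a = 10, b = 3, c = 1
log_b(a) = log_3(10) = 2.0959

Case 1: c = 1 < log_3(10) = 2.0959
T(n) = O(n^(log_3 10))

For T(n) = 10T(n/3) + O(n^1): log_3(10) = 2.0959. This is Case 1 of the Master Theorem (c < log_b(a), work dominated by leaves), giving O(n^(log_3 10)).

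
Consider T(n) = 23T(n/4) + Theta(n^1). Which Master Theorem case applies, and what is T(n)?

Master Theorem for T(n) = 23T(n/4) + O(n^1):

a = 23, b = 4, c = 1
log_b(a) = log_4(23) = 2.2618

Case 1: c = 1 < log_4(23) = 2.2618
T(n) = O(n^(log_4 23))

For T(n) = 23T(n/4) + O(n^1): log_4(23) = 2.2618. This is Case 1 of the Master Theorem (c < log_b(a), work dominated by leaves), giving O(n^(log_4 23)).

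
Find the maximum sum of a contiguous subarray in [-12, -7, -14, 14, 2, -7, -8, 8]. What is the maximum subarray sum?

Using Kadane's algorithm on [-12, -7, -14, 14, 2, -7, -8, 8]:

Scanning through the array:
Position 1 (value -7): max_ending_here = -7, max_so_far = -7
Position 2 (value -14): max_ending_here = -14, max_so_far = -7
Position 3 (value 14): max_ending_here = 14, max_so_far = 14
Position 4 (value 2): max_ending_here = 16, max_so_far = 16
Position 5 (value -7): max_ending_here = 9, max_so_far = 16
Position 6 (value -8): max_ending_here = 1, max_so_far = 16
Position 7 (value 8): max_ending_here = 9, max_so_far = 16

Maximum subarray: [14, 2]
Maximum sum: 16

The maximum subarray is [14, 2] with sum 16. This subarray runs from index 3 to index 4.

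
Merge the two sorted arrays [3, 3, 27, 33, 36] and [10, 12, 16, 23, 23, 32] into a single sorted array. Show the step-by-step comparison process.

Merging process:

Compare 3 vs 10: take 3 from left. Merged: [3]
Compare 3 vs 10: take 3 from left. Merged: [3, 3]
Compare 27 vs 10: take 10 from right. Merged: [3, 3, 10]
Compare 27 vs 12: take 12 from right. Merged: [3, 3, 10, 12]
Compare 27 vs 16: take 16 from right. Merged: [3, 3, 10, 12, 16]
Compare 27 vs 23: take 23 from right. Merged: [3, 3, 10, 12, 16, 23]
Compare 27 vs 23: take 23 from right. Merged: [3, 3, 10, 12, 16, 23, 23]
Compare 27 vs 32: take 27 from left. Merged: [3, 3, 10, 12, 16, 23, 23, 27]
Compare 33 vs 32: take 32 from right. Merged: [3, 3, 10, 12, 16, 23, 23, 27, 32]
Append remaining from left: [33, 36]. Merged: [3, 3, 10, 12, 16, 23, 23, 27, 32, 33, 36]

Final merged array: [3, 3, 10, 12, 16, 23, 23, 27, 32, 33, 36]
Total comparisons: 9

The merged array is [3, 3, 10, 12, 16, 23, 23, 27, 32, 33, 36], requiring 9 comparisons. The merge step runs in O(n) time where n is the total number of elements.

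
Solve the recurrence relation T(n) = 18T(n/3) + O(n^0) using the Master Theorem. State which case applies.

Master Theorem for T(n) = 18T(n/3) + O(n^0):

a = 18, b = 3, c = 0
log_b(a) = log_3(18) = 2.6309

Case 1: c = 0 < log_3(18) = 2.6309
T(n) = O(n^(log_3 18))

For T(n) = 18T(n/3) + O(n^0): log_3(18) = 2.6309. This is Case 1 of the Master Theorem (c < log_b(a), work dominated by leaves), giving O(n^(log_3 18)).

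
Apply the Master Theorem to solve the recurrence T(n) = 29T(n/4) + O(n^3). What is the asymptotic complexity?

Master Theorem for T(n) = 29T(n/4) + O(n^3):

a = 29, b = 4, c = 3
log_b(a) = log_4(29) = 2.4290

Case 3: c = 3 > log_4(29) = 2.4290
T(n) = O(n^3) = O(n^3)

For T(n) = 29T(n/4) + O(n^3): log_4(29) = 2.4290. This is Case 3 of the Master Theorem (c > log_b(a), work dominated by root), giving O(n^3).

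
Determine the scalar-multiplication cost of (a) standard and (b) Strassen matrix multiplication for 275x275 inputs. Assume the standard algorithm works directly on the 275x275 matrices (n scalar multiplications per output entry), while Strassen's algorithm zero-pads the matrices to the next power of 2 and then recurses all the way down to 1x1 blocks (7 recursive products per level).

Matrix multiplication for 275x275 matrices:

Strassen's algorithm requires power-of-2 dimensions. Pad 275x275 to 512x512 (next power of 2).

Standard algorithm: 275^3 = 20796875 multiplications
Strassen's algorithm: 7^(log2(512)) = 7^9 = 40353607 multiplications
Difference: 20796875 - 40353607 = -19556732 (Strassen uses MORE here due to padding overhead — for small or just-over-power-of-2 n, padding can outweigh the per-level savings)

Standard: 20796875 multiplications (275^3). Strassen: 40353607 multiplications (7^9, after padding to 512x512). Strassen reduces 8 recursive multiplications to 7 at each level.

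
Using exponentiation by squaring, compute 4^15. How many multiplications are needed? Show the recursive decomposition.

Computing 4^15 by squaring (build up from 4^1; each line after the first costs one multiplication):

4^1 = 4
4^2 = (4^1)^2 = 4^2 = 16
4^3 = 4 * 4^2 = 4 * 16 = 64
4^6 = (4^3)^2 = 64^2 = 4096
4^7 = 4 * 4^6 = 4 * 4096 = 16384
4^14 = (4^7)^2 = 16384^2 = 268435456
4^15 = 4 * 4^14 = 4 * 268435456 = 1073741824

Result: 1073741824
Multiplications needed: 6 (6 lines after 4^1)

4^15 = 1073741824. Using exponentiation by squaring, this requires 6 multiplications. The key idea: if the exponent is even, square the half-power; if odd, multiply by the base once.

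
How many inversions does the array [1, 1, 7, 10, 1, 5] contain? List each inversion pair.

Finding inversions in [1, 1, 7, 10, 1, 5]:

(2, 4): arr[2]=7 > arr[4]=1
(2, 5): arr[2]=7 > arr[5]=5
(3, 4): arr[3]=10 > arr[4]=1
(3, 5): arr[3]=10 > arr[5]=5

Total inversions: 4

The array has 4 inversion(s): (2,4), (2,5), (3,4), (3,5). Each pair (i,j) satisfies i < j and arr[i] > arr[j].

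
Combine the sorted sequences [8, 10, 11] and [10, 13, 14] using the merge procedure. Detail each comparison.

Merging process:

Compare 8 vs 10: take 8 from left. Merged: [8]
Compare 10 vs 10: take 10 from left. Merged: [8, 10]
Compare 11 vs 10: take 10 from right. Merged: [8, 10, 10]
Compare 11 vs 13: take 11 from left. Merged: [8, 10, 10, 11]
Append remaining from right: [13, 14]. Merged: [8, 10, 10, 11, 13, 14]

Final merged array: [8, 10, 10, 11, 13, 14]
Total comparisons: 4

The merged array is [8, 10, 10, 11, 13, 14], requiring 4 comparisons. The merge step runs in O(n) time where n is the total number of elements.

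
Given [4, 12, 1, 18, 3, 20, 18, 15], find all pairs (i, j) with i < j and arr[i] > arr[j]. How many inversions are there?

Finding inversions in [4, 12, 1, 18, 3, 20, 18, 15]:

(0, 2): arr[0]=4 > arr[2]=1
(0, 4): arr[0]=4 > arr[4]=3
(1, 2): arr[1]=12 > arr[2]=1
(1, 4): arr[1]=12 > arr[4]=3
(3, 4): arr[3]=18 > arr[4]=3
(3, 7): arr[3]=18 > arr[7]=15
(5, 6): arr[5]=20 > arr[6]=18
(5, 7): arr[5]=20 > arr[7]=15
(6, 7): arr[6]=18 > arr[7]=15

Total inversions: 9

The array has 9 inversion(s): (0,2), (0,4), (1,2), (1,4), (3,4), (3,7), (5,6), (5,7), (6,7). Each pair (i,j) satisfies i < j and arr[i] > arr[j].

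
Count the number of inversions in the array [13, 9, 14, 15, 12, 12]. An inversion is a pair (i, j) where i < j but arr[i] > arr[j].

Finding inversions in [13, 9, 14, 15, 12, 12]:

(0, 1): arr[0]=13 > arr[1]=9
(0, 4): arr[0]=13 > arr[4]=12
(0, 5): arr[0]=13 > arr[5]=12
(2, 4): arr[2]=14 > arr[4]=12
(2, 5): arr[2]=14 > arr[5]=12
(3, 4): arr[3]=15 > arr[4]=12
(3, 5): arr[3]=15 > arr[5]=12

Total inversions: 7

The array has 7 inversion(s): (0,1), (0,4), (0,5), (2,4), (2,5), (3,4), (3,5). Each pair (i,j) satisfies i < j and arr[i] > arr[j].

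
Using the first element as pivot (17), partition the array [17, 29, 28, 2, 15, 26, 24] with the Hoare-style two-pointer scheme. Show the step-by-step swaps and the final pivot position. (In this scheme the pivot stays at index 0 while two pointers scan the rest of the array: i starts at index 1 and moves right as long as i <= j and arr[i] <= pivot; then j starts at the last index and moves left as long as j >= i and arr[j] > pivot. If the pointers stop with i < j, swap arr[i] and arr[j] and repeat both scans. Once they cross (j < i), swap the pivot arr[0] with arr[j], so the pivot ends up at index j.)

Hoare-style two-pointer partition with pivot = 17:

Initial array: [17, 29, 28, 2, 15, 26, 24]

Pointers start at i = 1, j = 6.
i stops at index 1 (arr[1]=29 > 17), j stops at index 4 (arr[4]=15 <= 17): swap arr[1] and arr[4], array becomes [17, 15, 28, 2, 29, 26, 24]
i stops at index 2 (arr[2]=28 > 17), j stops at index 3 (arr[3]=2 <= 17): swap arr[2] and arr[3], array becomes [17, 15, 2, 28, 29, 26, 24]
i ends at 3, j ends at 2: the pointers have crossed (j < i), so scanning stops.

Swap pivot arr[0] with arr[2] to place pivot at position 2: [2, 15, 17, 28, 29, 26, 24]
Pivot position: 2

After partitioning with pivot 17, the array becomes [2, 15, 17, 28, 29, 26, 24]. The pivot is placed at index 2. All elements to the left of the pivot are <= 17, and all elements to the right are > 17.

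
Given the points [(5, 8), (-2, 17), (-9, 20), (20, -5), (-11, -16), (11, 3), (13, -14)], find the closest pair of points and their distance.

Computing all pairwise distances among 7 points:

d((5, 8), (-2, 17)) = 11.4018
d((5, 8), (-9, 20)) = 18.4391
d((5, 8), (20, -5)) = 19.8494
d((5, 8), (-11, -16)) = 28.8444
d((5, 8), (11, 3)) = 7.8102
d((5, 8), (13, -14)) = 23.4094
d((-2, 17), (-9, 20)) = 7.6158 <-- minimum
d((-2, 17), (20, -5)) = 31.1127
d((-2, 17), (-11, -16)) = 34.2053
d((-2, 17), (11, 3)) = 19.105
d((-2, 17), (13, -14)) = 34.4384
d((-9, 20), (20, -5)) = 38.2884
d((-9, 20), (-11, -16)) = 36.0555
d((-9, 20), (11, 3)) = 26.2488
d((-9, 20), (13, -14)) = 40.4969
d((20, -5), (-11, -16)) = 32.8938
d((20, -5), (11, 3)) = 12.0416
d((20, -5), (13, -14)) = 11.4018
d((-11, -16), (11, 3)) = 29.0689
d((-11, -16), (13, -14)) = 24.0832
d((11, 3), (13, -14)) = 17.1172

Closest pair: (-2, 17) and (-9, 20) with distance 7.6158

The closest pair is (-2, 17) and (-9, 20) with Euclidean distance 7.6158. For 7 points, brute-force pairwise comparison is shown above. For large n, the divide-and-conquer algorithm (sort by x, recurse on halves, check the dividing strip) achieves O(n log n).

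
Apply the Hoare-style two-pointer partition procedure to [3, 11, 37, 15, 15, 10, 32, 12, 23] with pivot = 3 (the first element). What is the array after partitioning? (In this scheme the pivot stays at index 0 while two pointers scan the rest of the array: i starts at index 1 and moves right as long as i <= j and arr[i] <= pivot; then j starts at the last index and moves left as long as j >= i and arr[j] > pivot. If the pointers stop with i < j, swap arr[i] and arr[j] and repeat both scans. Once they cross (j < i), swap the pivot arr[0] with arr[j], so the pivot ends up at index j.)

Hoare-style two-pointer partition with pivot = 3:

Initial array: [3, 11, 37, 15, 15, 10, 32, 12, 23]

Pointers start at i = 1, j = 8.
i ends at 1, j ends at 0: the pointers have crossed (j < i), so scanning stops.

j = 0, so swapping arr[0] with arr[j] leaves the pivot at position 0: [3, 11, 37, 15, 15, 10, 32, 12, 23]
Pivot position: 0

After partitioning with pivot 3, the array becomes [3, 11, 37, 15, 15, 10, 32, 12, 23]. The pivot is placed at index 0. All elements to the left of the pivot are <= 3, and all elements to the right are > 3.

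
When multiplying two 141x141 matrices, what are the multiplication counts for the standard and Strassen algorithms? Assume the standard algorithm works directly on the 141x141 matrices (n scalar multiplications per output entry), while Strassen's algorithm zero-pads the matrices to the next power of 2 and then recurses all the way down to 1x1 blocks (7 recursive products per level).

Matrix multiplication for 141x141 matrices:

Strassen's algorithm requires power-of-2 dimensions. Pad 141x141 to 256x256 (next power of 2).

Standard algorithm: 141^3 = 2803221 multiplications
Strassen's algorithm: 7^(log2(256)) = 7^8 = 5764801 multiplications
Difference: 2803221 - 5764801 = -2961580 (Strassen uses MORE here due to padding overhead — for small or just-over-power-of-2 n, padding can outweigh the per-level savings)

Standard: 2803221 multiplications (141^3). Strassen: 5764801 multiplications (7^8, after padding to 256x256). Strassen reduces 8 recursive multiplications to 7 at each level.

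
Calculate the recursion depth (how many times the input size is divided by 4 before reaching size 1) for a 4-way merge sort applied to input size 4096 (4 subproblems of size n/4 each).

For divide and conquer with division factor 4:

Problem sizes at each level:
Level 0: 4096
Level 1: 1024
Level 2: 256
Level 3: 64
Level 4: 16
Level 5: 4
Level 6: 1

The root is level 0 and the size-1 base case is level 6 (the tree spans levels 0 through 6, i.e. 7 levels counting the root), so the depth is the number of divisions: log_4(4096) = 6

The recursion tree depth is log_4(4096) = 6. At each level, the problem size is divided by 4, so it takes 6 divisions to reduce to a base case of size 1. The algorithm makes 4 recursive calls at each level.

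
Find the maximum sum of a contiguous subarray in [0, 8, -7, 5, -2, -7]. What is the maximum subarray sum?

Using Kadane's algorithm on [0, 8, -7, 5, -2, -7]:

Scanning through the array:
Position 1 (value 8): max_ending_here = 8, max_so_far = 8
Position 2 (value -7): max_ending_here = 1, max_so_far = 8
Position 3 (value 5): max_ending_here = 6, max_so_far = 8
Position 4 (value -2): max_ending_here = 4, max_so_far = 8
Position 5 (value -7): max_ending_here = -3, max_so_far = 8

Maximum subarray: [0, 8]
Maximum sum: 8

The maximum subarray is [0, 8] with sum 8. This subarray runs from index 0 to index 1.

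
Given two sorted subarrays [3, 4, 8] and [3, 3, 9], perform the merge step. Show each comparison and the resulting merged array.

Merging process:

Compare 3 vs 3: take 3 from left. Merged: [3]
Compare 4 vs 3: take 3 from right. Merged: [3, 3]
Compare 4 vs 3: take 3 from right. Merged: [3, 3, 3]
Compare 4 vs 9: take 4 from left. Merged: [3, 3, 3, 4]
Compare 8 vs 9: take 8 from left. Merged: [3, 3, 3, 4, 8]
Append remaining from right: [9]. Merged: [3, 3, 3, 4, 8, 9]

Final merged array: [3, 3, 3, 4, 8, 9]
Total comparisons: 5

The merged array is [3, 3, 3, 4, 8, 9], requiring 5 comparisons. The merge step runs in O(n) time where n is the total number of elements.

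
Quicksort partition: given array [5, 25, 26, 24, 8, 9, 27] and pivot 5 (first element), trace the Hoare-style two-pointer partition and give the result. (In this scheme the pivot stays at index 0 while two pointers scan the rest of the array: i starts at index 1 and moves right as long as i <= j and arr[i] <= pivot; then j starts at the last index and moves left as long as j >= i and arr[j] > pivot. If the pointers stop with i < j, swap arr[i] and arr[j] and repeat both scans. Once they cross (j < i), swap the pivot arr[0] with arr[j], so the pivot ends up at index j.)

Hoare-style two-pointer partition with pivot = 5:

Initial array: [5, 25, 26, 24, 8, 9, 27]

Pointers start at i = 1, j = 6.
i ends at 1, j ends at 0: the pointers have crossed (j < i), so scanning stops.

j = 0, so swapping arr[0] with arr[j] leaves the pivot at position 0: [5, 25, 26, 24, 8, 9, 27]
Pivot position: 0

After partitioning with pivot 5, the array becomes [5, 25, 26, 24, 8, 9, 27]. The pivot is placed at index 0. All elements to the left of the pivot are <= 5, and all elements to the right are > 5.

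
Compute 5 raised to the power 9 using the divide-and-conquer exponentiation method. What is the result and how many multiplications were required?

Computing 5^9 by squaring (build up from 5^1; each line after the first costs one multiplication):

5^1 = 5
5^2 = (5^1)^2 = 5^2 = 25
5^4 = (5^2)^2 = 25^2 = 625
5^8 = (5^4)^2 = 625^2 = 390625
5^9 = 5 * 5^8 = 5 * 390625 = 1953125

Result: 1953125
Multiplications needed: 4 (4 lines after 5^1)

5^9 = 1953125. Using exponentiation by squaring, this requires 4 multiplications. The key idea: if the exponent is even, square the half-power; if odd, multiply by the base once.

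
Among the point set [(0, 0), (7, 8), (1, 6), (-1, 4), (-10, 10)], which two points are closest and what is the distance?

Computing all pairwise distances among 5 points:

d((0, 0), (7, 8)) = 10.6301
d((0, 0), (1, 6)) = 6.0828
d((0, 0), (-1, 4)) = 4.1231
d((0, 0), (-10, 10)) = 14.1421
d((7, 8), (1, 6)) = 6.3246
d((7, 8), (-1, 4)) = 8.9443
d((7, 8), (-10, 10)) = 17.1172
d((1, 6), (-1, 4)) = 2.8284 <-- minimum
d((1, 6), (-10, 10)) = 11.7047
d((-1, 4), (-10, 10)) = 10.8167

Closest pair: (1, 6) and (-1, 4) with distance 2.8284

The closest pair is (1, 6) and (-1, 4) with Euclidean distance 2.8284. For 5 points, brute-force pairwise comparison is shown above. For large n, the divide-and-conquer algorithm (sort by x, recurse on halves, check the dividing strip) achieves O(n log n).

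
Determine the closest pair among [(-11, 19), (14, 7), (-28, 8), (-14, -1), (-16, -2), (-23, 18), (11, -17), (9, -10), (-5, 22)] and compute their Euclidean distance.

Computing all pairwise distances among 9 points:

d((-11, 19), (14, 7)) = 27.7308
d((-11, 19), (-28, 8)) = 20.2485
d((-11, 19), (-14, -1)) = 20.2237
d((-11, 19), (-16, -2)) = 21.587
d((-11, 19), (-23, 18)) = 12.0416
d((-11, 19), (11, -17)) = 42.19
d((-11, 19), (9, -10)) = 35.2278
d((-11, 19), (-5, 22)) = 6.7082
d((14, 7), (-28, 8)) = 42.0119
d((14, 7), (-14, -1)) = 29.1204
d((14, 7), (-16, -2)) = 31.3209
d((14, 7), (-23, 18)) = 38.6005
d((14, 7), (11, -17)) = 24.1868
d((14, 7), (9, -10)) = 17.72
d((14, 7), (-5, 22)) = 24.2074
d((-28, 8), (-14, -1)) = 16.6433
d((-28, 8), (-16, -2)) = 15.6205
d((-28, 8), (-23, 18)) = 11.1803
d((-28, 8), (11, -17)) = 46.3249
d((-28, 8), (9, -10)) = 41.1461
d((-28, 8), (-5, 22)) = 26.9258
d((-14, -1), (-16, -2)) = 2.2361 <-- minimum
d((-14, -1), (-23, 18)) = 21.0238
d((-14, -1), (11, -17)) = 29.6816
d((-14, -1), (9, -10)) = 24.6982
d((-14, -1), (-5, 22)) = 24.6982
d((-16, -2), (-23, 18)) = 21.1896
d((-16, -2), (11, -17)) = 30.8869
d((-16, -2), (9, -10)) = 26.2488
d((-16, -2), (-5, 22)) = 26.4008
d((-23, 18), (11, -17)) = 48.7955
d((-23, 18), (9, -10)) = 42.5206
d((-23, 18), (-5, 22)) = 18.4391
d((11, -17), (9, -10)) = 7.2801
d((11, -17), (-5, 22)) = 42.1545
d((9, -10), (-5, 22)) = 34.9285

Closest pair: (-14, -1) and (-16, -2) with distance 2.2361

The closest pair is (-14, -1) and (-16, -2) with Euclidean distance 2.2361. For 9 points, brute-force pairwise comparison is shown above. For large n, the divide-and-conquer algorithm (sort by x, recurse on halves, check the dividing strip) achieves O(n log n).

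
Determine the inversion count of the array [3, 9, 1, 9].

Finding inversions in [3, 9, 1, 9]:

(0, 2): arr[0]=3 > arr[2]=1
(1, 2): arr[1]=9 > arr[2]=1

Total inversions: 2

The array has 2 inversion(s): (0,2), (1,2). Each pair (i,j) satisfies i < j and arr[i] > arr[j].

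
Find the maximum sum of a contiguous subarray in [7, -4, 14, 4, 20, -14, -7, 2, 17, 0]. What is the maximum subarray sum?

Using Kadane's algorithm on [7, -4, 14, 4, 20, -14, -7, 2, 17, 0]:

Scanning through the array:
Position 1 (value -4): max_ending_here = 3, max_so_far = 7
Position 2 (value 14): max_ending_here = 17, max_so_far = 17
Position 3 (value 4): max_ending_here = 21, max_so_far = 21
Position 4 (value 20): max_ending_here = 41, max_so_far = 41
Position 5 (value -14): max_ending_here = 27, max_so_far = 41
Position 6 (value -7): max_ending_here = 20, max_so_far = 41
Position 7 (value 2): max_ending_here = 22, max_so_far = 41
Position 8 (value 17): max_ending_here = 39, max_so_far = 41
Position 9 (value 0): max_ending_here = 39, max_so_far = 41

Maximum subarray: [7, -4, 14, 4, 20]
Maximum sum: 41

The maximum subarray is [7, -4, 14, 4, 20] with sum 41. This subarray runs from index 0 to index 4.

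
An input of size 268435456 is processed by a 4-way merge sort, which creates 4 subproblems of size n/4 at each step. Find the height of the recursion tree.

For divide and conquer with division factor 4:

Problem sizes at each level:
Level 0: 268435456
Level 1: 67108864
Level 2: 16777216
Level 3: 4194304
Level 4: 1048576
Level 5: 262144
Level 6: 65536
Level 7: 16384
Level 8: 4096
Level 9: 1024
Level 10: 256
Level 11: 64
Level 12: 16
Level 13: 4
Level 14: 1

The root is level 0 and the size-1 base case is level 14 (the tree spans levels 0 through 14, i.e. 15 levels counting the root), so the depth is the number of divisions: log_4(268435456) = 14

The recursion tree depth is log_4(268435456) = 14. At each level, the problem size is divided by 4, so it takes 14 divisions to reduce to a base case of size 1. The algorithm makes 4 recursive calls at each level.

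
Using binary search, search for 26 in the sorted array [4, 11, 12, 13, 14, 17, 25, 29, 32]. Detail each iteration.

Binary search for 26 in [4, 11, 12, 13, 14, 17, 25, 29, 32]:

lo=0, hi=8, mid=4, arr[mid]=14 -> 14 < 26, search right half
lo=5, hi=8, mid=6, arr[mid]=25 -> 25 < 26, search right half
lo=7, hi=8, mid=7, arr[mid]=29 -> 29 > 26, search left half
lo=7 > hi=6, target 26 not found

Binary search determines that 26 is not in the array after 3 comparisons. The search space was exhausted without finding the target.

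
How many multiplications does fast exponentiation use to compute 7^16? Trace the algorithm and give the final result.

Computing 7^16 by squaring (build up from 7^1; each line after the first costs one multiplication):

7^1 = 7
7^2 = (7^1)^2 = 7^2 = 49
7^4 = (7^2)^2 = 49^2 = 2401
7^8 = (7^4)^2 = 2401^2 = 5764801
7^16 = (7^8)^2 = 5764801^2 = 33232930569601

Result: 33232930569601
Multiplications needed: 4 (4 lines after 7^1)

7^16 = 33232930569601. Using exponentiation by squaring, this requires 4 multiplications. The key idea: if the exponent is even, square the half-power; if odd, multiply by the base once.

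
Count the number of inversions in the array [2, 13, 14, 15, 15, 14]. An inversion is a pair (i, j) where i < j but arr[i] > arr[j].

Finding inversions in [2, 13, 14, 15, 15, 14]:

(3, 5): arr[3]=15 > arr[5]=14
(4, 5): arr[4]=15 > arr[5]=14

Total inversions: 2

The array has 2 inversion(s): (3,5), (4,5). Each pair (i,j) satisfies i < j and arr[i] > arr[j].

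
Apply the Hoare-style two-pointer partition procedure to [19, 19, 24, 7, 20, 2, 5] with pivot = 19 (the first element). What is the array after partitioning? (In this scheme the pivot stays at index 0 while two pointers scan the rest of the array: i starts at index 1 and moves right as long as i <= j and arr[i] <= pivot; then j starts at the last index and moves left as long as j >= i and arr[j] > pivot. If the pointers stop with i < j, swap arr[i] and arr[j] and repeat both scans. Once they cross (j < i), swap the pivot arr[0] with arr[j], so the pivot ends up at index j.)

Hoare-style two-pointer partition with pivot = 19:

Initial array: [19, 19, 24, 7, 20, 2, 5]

Pointers start at i = 1, j = 6.
i stops at index 2 (arr[2]=24 > 19), j stops at index 6 (arr[6]=5 <= 19): swap arr[2] and arr[6], array becomes [19, 19, 5, 7, 20, 2, 24]
i stops at index 4 (arr[4]=20 > 19), j stops at index 5 (arr[5]=2 <= 19): swap arr[4] and arr[5], array becomes [19, 19, 5, 7, 2, 20, 24]
i ends at 5, j ends at 4: the pointers have crossed (j < i), so scanning stops.

Swap pivot arr[0] with arr[4] to place pivot at position 4: [2, 19, 5, 7, 19, 20, 24]
Pivot position: 4

After partitioning with pivot 19, the array becomes [2, 19, 5, 7, 19, 20, 24]. The pivot is placed at index 4. All elements to the left of the pivot are <= 19, and all elements to the right are > 19.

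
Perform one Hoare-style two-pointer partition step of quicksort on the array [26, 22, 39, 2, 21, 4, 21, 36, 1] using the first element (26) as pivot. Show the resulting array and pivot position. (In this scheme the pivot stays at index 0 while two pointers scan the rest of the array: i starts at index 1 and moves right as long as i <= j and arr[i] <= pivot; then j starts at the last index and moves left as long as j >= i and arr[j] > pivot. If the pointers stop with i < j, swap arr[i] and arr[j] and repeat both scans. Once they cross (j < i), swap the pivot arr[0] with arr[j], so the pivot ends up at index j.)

Hoare-style two-pointer partition with pivot = 26:

Initial array: [26, 22, 39, 2, 21, 4, 21, 36, 1]

Pointers start at i = 1, j = 8.
i stops at index 2 (arr[2]=39 > 26), j stops at index 8 (arr[8]=1 <= 26): swap arr[2] and arr[8], array becomes [26, 22, 1, 2, 21, 4, 21, 36, 39]
i ends at 7, j ends at 6: the pointers have crossed (j < i), so scanning stops.

Swap pivot arr[0] with arr[6] to place pivot at position 6: [21, 22, 1, 2, 21, 4, 26, 36, 39]
Pivot position: 6

After partitioning with pivot 26, the array becomes [21, 22, 1, 2, 21, 4, 26, 36, 39]. The pivot is placed at index 6. All elements to the left of the pivot are <= 26, and all elements to the right are > 26.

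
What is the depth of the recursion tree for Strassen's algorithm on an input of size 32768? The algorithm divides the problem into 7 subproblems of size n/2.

For divide and conquer with division factor 2:

Problem sizes at each level:
Level 0: 32768
Level 1: 16384
Level 2: 8192
Level 3: 4096
Level 4: 2048
Level 5: 1024
Level 6: 512
Level 7: 256
Level 8: 128
Level 9: 64
Level 10: 32
Level 11: 16
Level 12: 8
Level 13: 4
Level 14: 2
Level 15: 1

The root is level 0 and the size-1 base case is level 15 (the tree spans levels 0 through 15, i.e. 16 levels counting the root), so the depth is the number of divisions: log_2(32768) = 15

The recursion tree depth is log_2(32768) = 15. At each level, the problem size is divided by 2, so it takes 15 divisions to reduce to a base case of size 1. The algorithm makes 7 recursive calls at each level.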